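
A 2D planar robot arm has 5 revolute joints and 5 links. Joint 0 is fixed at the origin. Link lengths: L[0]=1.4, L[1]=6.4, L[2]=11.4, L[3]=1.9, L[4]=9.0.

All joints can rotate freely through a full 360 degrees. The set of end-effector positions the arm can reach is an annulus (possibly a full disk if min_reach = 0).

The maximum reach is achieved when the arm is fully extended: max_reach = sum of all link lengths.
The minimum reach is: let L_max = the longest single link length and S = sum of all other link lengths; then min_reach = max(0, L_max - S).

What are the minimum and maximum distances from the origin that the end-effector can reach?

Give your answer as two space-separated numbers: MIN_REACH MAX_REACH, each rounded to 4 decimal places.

Link lengths: [1.4, 6.4, 11.4, 1.9, 9.0]
max_reach = 1.4 + 6.4 + 11.4 + 1.9 + 9 = 30.1
L_max = max([1.4, 6.4, 11.4, 1.9, 9.0]) = 11.4
S (sum of others) = 30.1 - 11.4 = 18.7
min_reach = max(0, 11.4 - 18.7) = max(0, -7.3) = 0

Answer: 0.0000 30.1000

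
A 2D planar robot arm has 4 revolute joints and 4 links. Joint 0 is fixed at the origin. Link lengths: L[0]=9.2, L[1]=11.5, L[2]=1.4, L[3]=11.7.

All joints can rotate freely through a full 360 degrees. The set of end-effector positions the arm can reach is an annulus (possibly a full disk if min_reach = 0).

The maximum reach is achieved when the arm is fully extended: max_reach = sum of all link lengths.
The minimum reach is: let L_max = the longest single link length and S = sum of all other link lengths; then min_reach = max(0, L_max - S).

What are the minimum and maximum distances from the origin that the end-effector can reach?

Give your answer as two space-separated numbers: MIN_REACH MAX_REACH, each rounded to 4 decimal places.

Answer: 0.0000 33.8000

Derivation:
Link lengths: [9.2, 11.5, 1.4, 11.7]
max_reach = 9.2 + 11.5 + 1.4 + 11.7 = 33.8
L_max = max([9.2, 11.5, 1.4, 11.7]) = 11.7
S (sum of others) = 33.8 - 11.7 = 22.1
min_reach = max(0, 11.7 - 22.1) = max(0, -10.4) = 0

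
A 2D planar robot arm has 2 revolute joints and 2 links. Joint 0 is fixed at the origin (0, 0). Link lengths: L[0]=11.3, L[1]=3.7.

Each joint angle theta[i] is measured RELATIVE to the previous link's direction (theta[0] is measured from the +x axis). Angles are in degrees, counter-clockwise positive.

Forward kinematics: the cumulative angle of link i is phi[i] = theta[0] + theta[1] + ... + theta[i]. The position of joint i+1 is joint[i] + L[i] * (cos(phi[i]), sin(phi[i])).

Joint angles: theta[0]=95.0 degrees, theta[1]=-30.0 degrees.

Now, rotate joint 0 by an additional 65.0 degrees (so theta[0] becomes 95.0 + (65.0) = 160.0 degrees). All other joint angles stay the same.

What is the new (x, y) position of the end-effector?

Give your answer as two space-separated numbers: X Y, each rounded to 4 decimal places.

joint[0] = (0.0000, 0.0000)  (base)
link 0: phi[0] = 160 = 160 deg
  cos(160 deg) = -0.9397, sin(160 deg) = 0.3420
  joint[1] = (0.0000, 0.0000) + 11.3 * (-0.9397, 0.3420) = (0.0000 + -10.6185, 0.0000 + 3.8648) = (-10.6185, 3.8648)
link 1: phi[1] = 160 + -30 = 130 deg
  cos(130 deg) = -0.6428, sin(130 deg) = 0.7660
  joint[2] = (-10.6185, 3.8648) + 3.7 * (-0.6428, 0.7660) = (-10.6185 + -2.3783, 3.8648 + 2.8344) = (-12.9968, 6.6992)
End effector: (-12.9968, 6.6992)

Answer: -12.9968 6.6992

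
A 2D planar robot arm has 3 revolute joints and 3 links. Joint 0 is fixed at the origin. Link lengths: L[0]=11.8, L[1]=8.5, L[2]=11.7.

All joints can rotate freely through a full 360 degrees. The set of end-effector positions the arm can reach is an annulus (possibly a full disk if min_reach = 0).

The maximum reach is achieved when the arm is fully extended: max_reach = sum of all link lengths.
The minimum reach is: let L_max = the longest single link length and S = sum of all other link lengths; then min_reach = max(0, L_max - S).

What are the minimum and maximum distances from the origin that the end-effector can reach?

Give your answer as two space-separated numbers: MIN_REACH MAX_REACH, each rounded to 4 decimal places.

Answer: 0.0000 32.0000

Derivation:
Link lengths: [11.8, 8.5, 11.7]
max_reach = 11.8 + 8.5 + 11.7 = 32
L_max = max([11.8, 8.5, 11.7]) = 11.8
S (sum of others) = 32 - 11.8 = 20.2
min_reach = max(0, 11.8 - 20.2) = max(0, -8.4) = 0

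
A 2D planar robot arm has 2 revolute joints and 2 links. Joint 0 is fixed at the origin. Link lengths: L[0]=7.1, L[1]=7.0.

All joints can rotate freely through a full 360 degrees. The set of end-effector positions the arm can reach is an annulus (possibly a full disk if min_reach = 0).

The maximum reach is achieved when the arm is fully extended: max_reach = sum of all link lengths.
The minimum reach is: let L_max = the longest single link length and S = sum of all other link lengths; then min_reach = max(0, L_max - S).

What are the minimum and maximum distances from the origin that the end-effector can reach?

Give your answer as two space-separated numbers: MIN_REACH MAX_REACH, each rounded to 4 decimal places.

Link lengths: [7.1, 7.0]
max_reach = 7.1 + 7 = 14.1
L_max = max([7.1, 7.0]) = 7.1
S (sum of others) = 14.1 - 7.1 = 7
min_reach = max(0, 7.1 - 7) = max(0, 0.1) = 0.1

Answer: 0.1000 14.1000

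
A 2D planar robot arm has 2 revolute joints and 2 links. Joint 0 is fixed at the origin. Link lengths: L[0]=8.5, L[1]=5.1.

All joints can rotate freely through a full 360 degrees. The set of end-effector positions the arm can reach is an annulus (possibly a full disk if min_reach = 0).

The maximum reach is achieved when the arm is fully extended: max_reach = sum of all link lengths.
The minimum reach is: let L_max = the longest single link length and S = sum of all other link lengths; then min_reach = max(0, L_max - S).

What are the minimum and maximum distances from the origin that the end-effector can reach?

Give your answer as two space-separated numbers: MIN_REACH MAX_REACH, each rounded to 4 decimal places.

Link lengths: [8.5, 5.1]
max_reach = 8.5 + 5.1 = 13.6
L_max = max([8.5, 5.1]) = 8.5
S (sum of others) = 13.6 - 8.5 = 5.1
min_reach = max(0, 8.5 - 5.1) = max(0, 3.4) = 3.4

Answer: 3.4000 13.6000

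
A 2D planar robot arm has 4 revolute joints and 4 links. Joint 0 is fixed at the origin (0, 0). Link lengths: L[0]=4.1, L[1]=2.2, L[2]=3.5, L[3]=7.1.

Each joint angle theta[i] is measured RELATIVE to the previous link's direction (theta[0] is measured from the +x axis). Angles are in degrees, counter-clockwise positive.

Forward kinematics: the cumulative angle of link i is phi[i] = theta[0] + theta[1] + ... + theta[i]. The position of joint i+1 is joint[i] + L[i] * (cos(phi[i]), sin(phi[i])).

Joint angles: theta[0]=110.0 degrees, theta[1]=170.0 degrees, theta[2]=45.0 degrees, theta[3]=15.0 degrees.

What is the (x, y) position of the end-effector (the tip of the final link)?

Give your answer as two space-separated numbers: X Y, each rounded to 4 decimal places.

joint[0] = (0.0000, 0.0000)  (base)
link 0: phi[0] = 110 = 110 deg
  cos(110 deg) = -0.3420, sin(110 deg) = 0.9397
  joint[1] = (0.0000, 0.0000) + 4.1 * (-0.3420, 0.9397) = (0.0000 + -1.4023, 0.0000 + 3.8527) = (-1.4023, 3.8527)
link 1: phi[1] = 110 + 170 = 280 deg
  cos(280 deg) = 0.1736, sin(280 deg) = -0.9848
  joint[2] = (-1.4023, 3.8527) + 2.2 * (0.1736, -0.9848) = (-1.4023 + 0.3820, 3.8527 + -2.1666) = (-1.0203, 1.6862)
link 2: phi[2] = 110 + 170 + 45 = 325 deg
  cos(325 deg) = 0.8192, sin(325 deg) = -0.5736
  joint[3] = (-1.0203, 1.6862) + 3.5 * (0.8192, -0.5736) = (-1.0203 + 2.8670, 1.6862 + -2.0075) = (1.8468, -0.3214)
link 3: phi[3] = 110 + 170 + 45 + 15 = 340 deg
  cos(340 deg) = 0.9397, sin(340 deg) = -0.3420
  joint[4] = (1.8468, -0.3214) + 7.1 * (0.9397, -0.3420) = (1.8468 + 6.6718, -0.3214 + -2.4283) = (8.5186, -2.7497)
End effector: (8.5186, -2.7497)

Answer: 8.5186 -2.7497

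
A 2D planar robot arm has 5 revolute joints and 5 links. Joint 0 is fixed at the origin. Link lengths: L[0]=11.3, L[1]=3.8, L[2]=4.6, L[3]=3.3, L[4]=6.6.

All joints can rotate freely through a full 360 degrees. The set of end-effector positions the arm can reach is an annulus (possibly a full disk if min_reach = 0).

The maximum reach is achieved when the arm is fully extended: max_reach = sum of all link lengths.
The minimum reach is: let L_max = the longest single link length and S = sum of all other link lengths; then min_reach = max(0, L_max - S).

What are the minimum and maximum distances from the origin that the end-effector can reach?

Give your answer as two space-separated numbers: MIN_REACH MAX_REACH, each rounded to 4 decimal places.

Link lengths: [11.3, 3.8, 4.6, 3.3, 6.6]
max_reach = 11.3 + 3.8 + 4.6 + 3.3 + 6.6 = 29.6
L_max = max([11.3, 3.8, 4.6, 3.3, 6.6]) = 11.3
S (sum of others) = 29.6 - 11.3 = 18.3
min_reach = max(0, 11.3 - 18.3) = max(0, -7) = 0

Answer: 0.0000 29.6000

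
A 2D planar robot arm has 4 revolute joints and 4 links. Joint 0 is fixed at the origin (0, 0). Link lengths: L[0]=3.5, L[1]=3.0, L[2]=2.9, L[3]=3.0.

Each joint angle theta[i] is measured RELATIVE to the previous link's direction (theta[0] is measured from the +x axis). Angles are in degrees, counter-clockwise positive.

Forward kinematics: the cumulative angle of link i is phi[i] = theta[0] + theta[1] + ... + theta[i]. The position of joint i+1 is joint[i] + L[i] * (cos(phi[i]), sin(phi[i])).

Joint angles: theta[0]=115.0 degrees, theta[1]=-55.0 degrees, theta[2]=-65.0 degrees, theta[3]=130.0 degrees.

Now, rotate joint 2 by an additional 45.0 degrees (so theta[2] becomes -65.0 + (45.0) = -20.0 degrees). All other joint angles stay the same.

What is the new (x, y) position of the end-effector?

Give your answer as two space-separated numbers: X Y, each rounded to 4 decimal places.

Answer: -0.7121 8.1552

Derivation:
joint[0] = (0.0000, 0.0000)  (base)
link 0: phi[0] = 115 = 115 deg
  cos(115 deg) = -0.4226, sin(115 deg) = 0.9063
  joint[1] = (0.0000, 0.0000) + 3.5 * (-0.4226, 0.9063) = (0.0000 + -1.4792, 0.0000 + 3.1721) = (-1.4792, 3.1721)
link 1: phi[1] = 115 + -55 = 60 deg
  cos(60 deg) = 0.5000, sin(60 deg) = 0.8660
  joint[2] = (-1.4792, 3.1721) + 3 * (0.5000, 0.8660) = (-1.4792 + 1.5000, 3.1721 + 2.5981) = (0.0208, 5.7702)
link 2: phi[2] = 115 + -55 + -20 = 40 deg
  cos(40 deg) = 0.7660, sin(40 deg) = 0.6428
  joint[3] = (0.0208, 5.7702) + 2.9 * (0.7660, 0.6428) = (0.0208 + 2.2215, 5.7702 + 1.8641) = (2.2424, 7.6342)
link 3: phi[3] = 115 + -55 + -20 + 130 = 170 deg
  cos(170 deg) = -0.9848, sin(170 deg) = 0.1736
  joint[4] = (2.2424, 7.6342) + 3 * (-0.9848, 0.1736) = (2.2424 + -2.9544, 7.6342 + 0.5209) = (-0.7121, 8.1552)
End effector: (-0.7121, 8.1552)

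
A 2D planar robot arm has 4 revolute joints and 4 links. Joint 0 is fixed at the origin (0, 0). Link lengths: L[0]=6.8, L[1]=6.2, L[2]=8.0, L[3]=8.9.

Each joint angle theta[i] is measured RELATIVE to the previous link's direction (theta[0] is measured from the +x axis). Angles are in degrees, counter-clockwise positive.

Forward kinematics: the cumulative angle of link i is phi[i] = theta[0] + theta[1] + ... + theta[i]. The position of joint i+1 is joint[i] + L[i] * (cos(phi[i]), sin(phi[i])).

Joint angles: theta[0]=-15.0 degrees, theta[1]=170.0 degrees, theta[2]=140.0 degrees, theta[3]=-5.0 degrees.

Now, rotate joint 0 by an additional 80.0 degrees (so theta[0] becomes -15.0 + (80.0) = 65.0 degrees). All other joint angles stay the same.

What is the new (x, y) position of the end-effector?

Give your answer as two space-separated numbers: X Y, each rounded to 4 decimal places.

joint[0] = (0.0000, 0.0000)  (base)
link 0: phi[0] = 65 = 65 deg
  cos(65 deg) = 0.4226, sin(65 deg) = 0.9063
  joint[1] = (0.0000, 0.0000) + 6.8 * (0.4226, 0.9063) = (0.0000 + 2.8738, 0.0000 + 6.1629) = (2.8738, 6.1629)
link 1: phi[1] = 65 + 170 = 235 deg
  cos(235 deg) = -0.5736, sin(235 deg) = -0.8192
  joint[2] = (2.8738, 6.1629) + 6.2 * (-0.5736, -0.8192) = (2.8738 + -3.5562, 6.1629 + -5.0787) = (-0.6824, 1.0842)
link 2: phi[2] = 65 + 170 + 140 = 375 deg
  cos(375 deg) = 0.9659, sin(375 deg) = 0.2588
  joint[3] = (-0.6824, 1.0842) + 8 * (0.9659, 0.2588) = (-0.6824 + 7.7274, 1.0842 + 2.0706) = (7.0450, 3.1547)
link 3: phi[3] = 65 + 170 + 140 + -5 = 370 deg
  cos(370 deg) = 0.9848, sin(370 deg) = 0.1736
  joint[4] = (7.0450, 3.1547) + 8.9 * (0.9848, 0.1736) = (7.0450 + 8.7648, 3.1547 + 1.5455) = (15.8098, 4.7002)
End effector: (15.8098, 4.7002)

Answer: 15.8098 4.7002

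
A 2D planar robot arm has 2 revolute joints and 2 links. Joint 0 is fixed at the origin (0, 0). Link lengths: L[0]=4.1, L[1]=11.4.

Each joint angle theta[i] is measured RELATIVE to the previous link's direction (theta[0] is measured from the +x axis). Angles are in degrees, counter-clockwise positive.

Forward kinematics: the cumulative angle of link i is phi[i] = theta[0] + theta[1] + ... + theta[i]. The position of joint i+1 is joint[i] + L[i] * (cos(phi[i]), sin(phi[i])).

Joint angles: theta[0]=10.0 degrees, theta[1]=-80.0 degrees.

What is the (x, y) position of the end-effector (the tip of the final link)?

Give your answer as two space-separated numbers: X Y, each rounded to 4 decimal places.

Answer: 7.9367 -10.0005

Derivation:
joint[0] = (0.0000, 0.0000)  (base)
link 0: phi[0] = 10 = 10 deg
  cos(10 deg) = 0.9848, sin(10 deg) = 0.1736
  joint[1] = (0.0000, 0.0000) + 4.1 * (0.9848, 0.1736) = (0.0000 + 4.0377, 0.0000 + 0.7120) = (4.0377, 0.7120)
link 1: phi[1] = 10 + -80 = -70 deg
  cos(-70 deg) = 0.3420, sin(-70 deg) = -0.9397
  joint[2] = (4.0377, 0.7120) + 11.4 * (0.3420, -0.9397) = (4.0377 + 3.8990, 0.7120 + -10.7125) = (7.9367, -10.0005)
End effector: (7.9367, -10.0005)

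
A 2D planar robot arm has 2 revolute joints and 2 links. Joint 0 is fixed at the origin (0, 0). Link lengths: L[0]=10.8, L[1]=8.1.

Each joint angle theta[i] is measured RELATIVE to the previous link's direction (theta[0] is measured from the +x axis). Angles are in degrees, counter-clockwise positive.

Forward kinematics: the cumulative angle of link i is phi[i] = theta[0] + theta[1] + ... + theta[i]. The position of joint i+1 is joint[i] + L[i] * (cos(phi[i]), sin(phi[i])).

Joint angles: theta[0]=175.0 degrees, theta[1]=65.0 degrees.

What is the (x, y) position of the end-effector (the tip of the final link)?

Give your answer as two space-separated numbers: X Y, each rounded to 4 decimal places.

Answer: -14.8089 -6.0735

Derivation:
joint[0] = (0.0000, 0.0000)  (base)
link 0: phi[0] = 175 = 175 deg
  cos(175 deg) = -0.9962, sin(175 deg) = 0.0872
  joint[1] = (0.0000, 0.0000) + 10.8 * (-0.9962, 0.0872) = (0.0000 + -10.7589, 0.0000 + 0.9413) = (-10.7589, 0.9413)
link 1: phi[1] = 175 + 65 = 240 deg
  cos(240 deg) = -0.5000, sin(240 deg) = -0.8660
  joint[2] = (-10.7589, 0.9413) + 8.1 * (-0.5000, -0.8660) = (-10.7589 + -4.0500, 0.9413 + -7.0148) = (-14.8089, -6.0735)
End effector: (-14.8089, -6.0735)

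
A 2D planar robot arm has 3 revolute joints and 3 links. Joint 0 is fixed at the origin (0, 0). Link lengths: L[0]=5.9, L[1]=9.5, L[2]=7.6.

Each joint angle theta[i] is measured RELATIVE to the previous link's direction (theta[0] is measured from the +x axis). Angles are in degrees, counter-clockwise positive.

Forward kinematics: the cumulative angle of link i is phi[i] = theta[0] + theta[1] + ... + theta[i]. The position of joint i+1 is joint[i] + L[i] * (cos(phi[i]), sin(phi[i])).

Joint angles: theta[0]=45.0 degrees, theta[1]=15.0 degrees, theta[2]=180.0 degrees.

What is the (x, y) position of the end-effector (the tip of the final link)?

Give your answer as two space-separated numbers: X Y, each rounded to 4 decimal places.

Answer: 5.1219 5.8174

Derivation:
joint[0] = (0.0000, 0.0000)  (base)
link 0: phi[0] = 45 = 45 deg
  cos(45 deg) = 0.7071, sin(45 deg) = 0.7071
  joint[1] = (0.0000, 0.0000) + 5.9 * (0.7071, 0.7071) = (0.0000 + 4.1719, 0.0000 + 4.1719) = (4.1719, 4.1719)
link 1: phi[1] = 45 + 15 = 60 deg
  cos(60 deg) = 0.5000, sin(60 deg) = 0.8660
  joint[2] = (4.1719, 4.1719) + 9.5 * (0.5000, 0.8660) = (4.1719 + 4.7500, 4.1719 + 8.2272) = (8.9219, 12.3992)
link 2: phi[2] = 45 + 15 + 180 = 240 deg
  cos(240 deg) = -0.5000, sin(240 deg) = -0.8660
  joint[3] = (8.9219, 12.3992) + 7.6 * (-0.5000, -0.8660) = (8.9219 + -3.8000, 12.3992 + -6.5818) = (5.1219, 5.8174)
End effector: (5.1219, 5.8174)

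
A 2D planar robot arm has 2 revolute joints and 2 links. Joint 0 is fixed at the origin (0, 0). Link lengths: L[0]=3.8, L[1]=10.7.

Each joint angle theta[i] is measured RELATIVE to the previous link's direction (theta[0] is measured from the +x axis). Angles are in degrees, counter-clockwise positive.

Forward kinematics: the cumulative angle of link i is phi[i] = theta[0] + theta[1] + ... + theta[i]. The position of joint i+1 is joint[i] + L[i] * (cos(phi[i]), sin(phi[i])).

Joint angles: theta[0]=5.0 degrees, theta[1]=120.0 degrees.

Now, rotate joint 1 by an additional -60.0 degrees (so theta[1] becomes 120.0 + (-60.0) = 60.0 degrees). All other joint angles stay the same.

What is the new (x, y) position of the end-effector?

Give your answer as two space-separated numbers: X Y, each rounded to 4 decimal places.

joint[0] = (0.0000, 0.0000)  (base)
link 0: phi[0] = 5 = 5 deg
  cos(5 deg) = 0.9962, sin(5 deg) = 0.0872
  joint[1] = (0.0000, 0.0000) + 3.8 * (0.9962, 0.0872) = (0.0000 + 3.7855, 0.0000 + 0.3312) = (3.7855, 0.3312)
link 1: phi[1] = 5 + 60 = 65 deg
  cos(65 deg) = 0.4226, sin(65 deg) = 0.9063
  joint[2] = (3.7855, 0.3312) + 10.7 * (0.4226, 0.9063) = (3.7855 + 4.5220, 0.3312 + 9.6975) = (8.3076, 10.0287)
End effector: (8.3076, 10.0287)

Answer: 8.3076 10.0287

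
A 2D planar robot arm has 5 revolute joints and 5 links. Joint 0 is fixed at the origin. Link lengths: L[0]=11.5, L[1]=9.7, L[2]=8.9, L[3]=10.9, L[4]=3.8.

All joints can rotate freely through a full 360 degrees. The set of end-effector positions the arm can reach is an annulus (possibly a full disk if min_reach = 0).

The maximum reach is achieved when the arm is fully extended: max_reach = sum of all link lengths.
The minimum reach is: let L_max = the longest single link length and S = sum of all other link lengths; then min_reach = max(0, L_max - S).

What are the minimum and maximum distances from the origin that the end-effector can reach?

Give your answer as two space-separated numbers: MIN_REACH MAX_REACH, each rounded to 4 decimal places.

Link lengths: [11.5, 9.7, 8.9, 10.9, 3.8]
max_reach = 11.5 + 9.7 + 8.9 + 10.9 + 3.8 = 44.8
L_max = max([11.5, 9.7, 8.9, 10.9, 3.8]) = 11.5
S (sum of others) = 44.8 - 11.5 = 33.3
min_reach = max(0, 11.5 - 33.3) = max(0, -21.8) = 0

Answer: 0.0000 44.8000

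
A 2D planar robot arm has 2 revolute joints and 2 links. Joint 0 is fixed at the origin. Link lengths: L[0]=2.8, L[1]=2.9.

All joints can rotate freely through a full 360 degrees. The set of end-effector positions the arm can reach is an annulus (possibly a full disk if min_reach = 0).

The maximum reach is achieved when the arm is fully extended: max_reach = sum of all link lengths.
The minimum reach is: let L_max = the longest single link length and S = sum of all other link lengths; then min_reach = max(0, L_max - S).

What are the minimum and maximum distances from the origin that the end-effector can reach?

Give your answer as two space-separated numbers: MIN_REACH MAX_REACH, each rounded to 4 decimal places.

Link lengths: [2.8, 2.9]
max_reach = 2.8 + 2.9 = 5.7
L_max = max([2.8, 2.9]) = 2.9
S (sum of others) = 5.7 - 2.9 = 2.8
min_reach = max(0, 2.9 - 2.8) = max(0, 0.1) = 0.1

Answer: 0.1000 5.7000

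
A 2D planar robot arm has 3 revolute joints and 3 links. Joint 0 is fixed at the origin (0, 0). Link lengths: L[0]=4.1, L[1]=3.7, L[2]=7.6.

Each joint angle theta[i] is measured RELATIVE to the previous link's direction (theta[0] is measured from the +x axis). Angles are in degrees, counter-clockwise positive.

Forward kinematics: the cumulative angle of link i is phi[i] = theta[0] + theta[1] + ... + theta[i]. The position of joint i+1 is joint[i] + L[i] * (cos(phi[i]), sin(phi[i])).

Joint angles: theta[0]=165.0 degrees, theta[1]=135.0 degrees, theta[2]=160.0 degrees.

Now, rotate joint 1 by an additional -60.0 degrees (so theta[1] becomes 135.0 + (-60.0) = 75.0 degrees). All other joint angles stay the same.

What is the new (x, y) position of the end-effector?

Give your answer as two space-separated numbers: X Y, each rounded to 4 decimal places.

joint[0] = (0.0000, 0.0000)  (base)
link 0: phi[0] = 165 = 165 deg
  cos(165 deg) = -0.9659, sin(165 deg) = 0.2588
  joint[1] = (0.0000, 0.0000) + 4.1 * (-0.9659, 0.2588) = (0.0000 + -3.9603, 0.0000 + 1.0612) = (-3.9603, 1.0612)
link 1: phi[1] = 165 + 75 = 240 deg
  cos(240 deg) = -0.5000, sin(240 deg) = -0.8660
  joint[2] = (-3.9603, 1.0612) + 3.7 * (-0.5000, -0.8660) = (-3.9603 + -1.8500, 1.0612 + -3.2043) = (-5.8103, -2.1431)
link 2: phi[2] = 165 + 75 + 160 = 400 deg
  cos(400 deg) = 0.7660, sin(400 deg) = 0.6428
  joint[3] = (-5.8103, -2.1431) + 7.6 * (0.7660, 0.6428) = (-5.8103 + 5.8219, -2.1431 + 4.8852) = (0.0116, 2.7420)
End effector: (0.0116, 2.7420)

Answer: 0.0116 2.7420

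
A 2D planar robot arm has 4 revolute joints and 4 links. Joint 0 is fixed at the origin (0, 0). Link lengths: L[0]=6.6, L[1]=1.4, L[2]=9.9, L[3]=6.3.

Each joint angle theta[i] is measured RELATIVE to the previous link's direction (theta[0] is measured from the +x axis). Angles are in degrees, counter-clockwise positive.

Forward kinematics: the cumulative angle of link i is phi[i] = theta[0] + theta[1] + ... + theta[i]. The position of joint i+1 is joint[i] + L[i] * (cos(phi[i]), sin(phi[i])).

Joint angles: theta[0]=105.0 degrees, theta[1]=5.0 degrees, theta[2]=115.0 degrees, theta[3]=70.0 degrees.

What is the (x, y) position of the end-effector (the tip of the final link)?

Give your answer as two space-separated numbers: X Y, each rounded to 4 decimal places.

Answer: -6.5249 -5.0194

Derivation:
joint[0] = (0.0000, 0.0000)  (base)
link 0: phi[0] = 105 = 105 deg
  cos(105 deg) = -0.2588, sin(105 deg) = 0.9659
  joint[1] = (0.0000, 0.0000) + 6.6 * (-0.2588, 0.9659) = (0.0000 + -1.7082, 0.0000 + 6.3751) = (-1.7082, 6.3751)
link 1: phi[1] = 105 + 5 = 110 deg
  cos(110 deg) = -0.3420, sin(110 deg) = 0.9397
  joint[2] = (-1.7082, 6.3751) + 1.4 * (-0.3420, 0.9397) = (-1.7082 + -0.4788, 6.3751 + 1.3156) = (-2.1870, 7.6907)
link 2: phi[2] = 105 + 5 + 115 = 225 deg
  cos(225 deg) = -0.7071, sin(225 deg) = -0.7071
  joint[3] = (-2.1870, 7.6907) + 9.9 * (-0.7071, -0.7071) = (-2.1870 + -7.0004, 7.6907 + -7.0004) = (-9.1874, 0.6903)
link 3: phi[3] = 105 + 5 + 115 + 70 = 295 deg
  cos(295 deg) = 0.4226, sin(295 deg) = -0.9063
  joint[4] = (-9.1874, 0.6903) + 6.3 * (0.4226, -0.9063) = (-9.1874 + 2.6625, 0.6903 + -5.7097) = (-6.5249, -5.0194)
End effector: (-6.5249, -5.0194)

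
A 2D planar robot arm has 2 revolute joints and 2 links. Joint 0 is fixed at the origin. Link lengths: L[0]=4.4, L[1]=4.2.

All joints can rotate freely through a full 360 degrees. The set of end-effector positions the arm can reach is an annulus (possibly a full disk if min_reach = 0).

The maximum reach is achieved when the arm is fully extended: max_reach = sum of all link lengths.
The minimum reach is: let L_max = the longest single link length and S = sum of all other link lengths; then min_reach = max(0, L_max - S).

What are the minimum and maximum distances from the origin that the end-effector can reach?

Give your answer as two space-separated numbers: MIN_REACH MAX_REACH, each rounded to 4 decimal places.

Answer: 0.2000 8.6000

Derivation:
Link lengths: [4.4, 4.2]
max_reach = 4.4 + 4.2 = 8.6
L_max = max([4.4, 4.2]) = 4.4
S (sum of others) = 8.6 - 4.4 = 4.2
min_reach = max(0, 4.4 - 4.2) = max(0, 0.2) = 0.2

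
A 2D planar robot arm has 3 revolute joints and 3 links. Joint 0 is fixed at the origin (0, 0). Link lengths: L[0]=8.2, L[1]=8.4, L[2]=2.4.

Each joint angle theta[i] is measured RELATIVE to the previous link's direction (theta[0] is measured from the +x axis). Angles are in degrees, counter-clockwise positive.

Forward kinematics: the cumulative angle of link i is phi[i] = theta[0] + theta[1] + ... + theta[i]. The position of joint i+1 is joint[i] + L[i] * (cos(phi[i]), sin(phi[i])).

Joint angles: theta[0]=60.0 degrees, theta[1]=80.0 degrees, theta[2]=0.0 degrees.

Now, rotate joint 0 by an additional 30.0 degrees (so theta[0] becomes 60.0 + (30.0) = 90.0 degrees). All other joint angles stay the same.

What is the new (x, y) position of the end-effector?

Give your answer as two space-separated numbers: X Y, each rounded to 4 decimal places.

joint[0] = (0.0000, 0.0000)  (base)
link 0: phi[0] = 90 = 90 deg
  cos(90 deg) = 0.0000, sin(90 deg) = 1.0000
  joint[1] = (0.0000, 0.0000) + 8.2 * (0.0000, 1.0000) = (0.0000 + 0.0000, 0.0000 + 8.2000) = (0.0000, 8.2000)
link 1: phi[1] = 90 + 80 = 170 deg
  cos(170 deg) = -0.9848, sin(170 deg) = 0.1736
  joint[2] = (0.0000, 8.2000) + 8.4 * (-0.9848, 0.1736) = (0.0000 + -8.2724, 8.2000 + 1.4586) = (-8.2724, 9.6586)
link 2: phi[2] = 90 + 80 + 0 = 170 deg
  cos(170 deg) = -0.9848, sin(170 deg) = 0.1736
  joint[3] = (-8.2724, 9.6586) + 2.4 * (-0.9848, 0.1736) = (-8.2724 + -2.3635, 9.6586 + 0.4168) = (-10.6359, 10.0754)
End effector: (-10.6359, 10.0754)

Answer: -10.6359 10.0754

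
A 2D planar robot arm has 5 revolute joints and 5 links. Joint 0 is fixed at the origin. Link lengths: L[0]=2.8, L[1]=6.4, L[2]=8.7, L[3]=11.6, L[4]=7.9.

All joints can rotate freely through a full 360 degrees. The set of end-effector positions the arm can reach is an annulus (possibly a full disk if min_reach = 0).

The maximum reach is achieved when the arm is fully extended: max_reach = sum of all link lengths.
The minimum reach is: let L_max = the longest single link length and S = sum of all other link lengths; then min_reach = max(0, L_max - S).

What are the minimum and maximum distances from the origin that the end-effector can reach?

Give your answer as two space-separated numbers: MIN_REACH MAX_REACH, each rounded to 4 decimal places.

Answer: 0.0000 37.4000

Derivation:
Link lengths: [2.8, 6.4, 8.7, 11.6, 7.9]
max_reach = 2.8 + 6.4 + 8.7 + 11.6 + 7.9 = 37.4
L_max = max([2.8, 6.4, 8.7, 11.6, 7.9]) = 11.6
S (sum of others) = 37.4 - 11.6 = 25.8
min_reach = max(0, 11.6 - 25.8) = max(0, -14.2) = 0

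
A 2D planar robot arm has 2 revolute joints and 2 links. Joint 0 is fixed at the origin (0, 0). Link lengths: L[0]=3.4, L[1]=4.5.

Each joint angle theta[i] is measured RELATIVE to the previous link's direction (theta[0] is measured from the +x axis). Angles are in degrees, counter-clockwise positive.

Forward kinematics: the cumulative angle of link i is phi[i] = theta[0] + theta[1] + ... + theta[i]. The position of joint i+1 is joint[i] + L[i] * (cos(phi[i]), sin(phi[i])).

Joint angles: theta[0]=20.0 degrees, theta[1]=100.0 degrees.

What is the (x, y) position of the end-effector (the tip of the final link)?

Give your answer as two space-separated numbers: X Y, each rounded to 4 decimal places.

Answer: 0.9450 5.0600

Derivation:
joint[0] = (0.0000, 0.0000)  (base)
link 0: phi[0] = 20 = 20 deg
  cos(20 deg) = 0.9397, sin(20 deg) = 0.3420
  joint[1] = (0.0000, 0.0000) + 3.4 * (0.9397, 0.3420) = (0.0000 + 3.1950, 0.0000 + 1.1629) = (3.1950, 1.1629)
link 1: phi[1] = 20 + 100 = 120 deg
  cos(120 deg) = -0.5000, sin(120 deg) = 0.8660
  joint[2] = (3.1950, 1.1629) + 4.5 * (-0.5000, 0.8660) = (3.1950 + -2.2500, 1.1629 + 3.8971) = (0.9450, 5.0600)
End effector: (0.9450, 5.0600)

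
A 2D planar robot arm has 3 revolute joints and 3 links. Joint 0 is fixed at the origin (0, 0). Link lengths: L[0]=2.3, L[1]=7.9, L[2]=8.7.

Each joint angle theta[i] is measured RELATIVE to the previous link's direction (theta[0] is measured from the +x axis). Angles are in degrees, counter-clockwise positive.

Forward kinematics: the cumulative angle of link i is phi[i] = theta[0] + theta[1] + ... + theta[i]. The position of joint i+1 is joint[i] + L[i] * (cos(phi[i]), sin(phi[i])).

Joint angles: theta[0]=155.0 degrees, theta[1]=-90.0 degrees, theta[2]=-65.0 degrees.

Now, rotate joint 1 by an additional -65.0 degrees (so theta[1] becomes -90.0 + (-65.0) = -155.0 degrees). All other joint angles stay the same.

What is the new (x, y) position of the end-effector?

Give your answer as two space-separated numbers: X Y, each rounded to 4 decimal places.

Answer: 9.4923 -6.9129

Derivation:
joint[0] = (0.0000, 0.0000)  (base)
link 0: phi[0] = 155 = 155 deg
  cos(155 deg) = -0.9063, sin(155 deg) = 0.4226
  joint[1] = (0.0000, 0.0000) + 2.3 * (-0.9063, 0.4226) = (0.0000 + -2.0845, 0.0000 + 0.9720) = (-2.0845, 0.9720)
link 1: phi[1] = 155 + -155 = 0 deg
  cos(0 deg) = 1.0000, sin(0 deg) = 0.0000
  joint[2] = (-2.0845, 0.9720) + 7.9 * (1.0000, 0.0000) = (-2.0845 + 7.9000, 0.9720 + 0.0000) = (5.8155, 0.9720)
link 2: phi[2] = 155 + -155 + -65 = -65 deg
  cos(-65 deg) = 0.4226, sin(-65 deg) = -0.9063
  joint[3] = (5.8155, 0.9720) + 8.7 * (0.4226, -0.9063) = (5.8155 + 3.6768, 0.9720 + -7.8849) = (9.4923, -6.9129)
End effector: (9.4923, -6.9129)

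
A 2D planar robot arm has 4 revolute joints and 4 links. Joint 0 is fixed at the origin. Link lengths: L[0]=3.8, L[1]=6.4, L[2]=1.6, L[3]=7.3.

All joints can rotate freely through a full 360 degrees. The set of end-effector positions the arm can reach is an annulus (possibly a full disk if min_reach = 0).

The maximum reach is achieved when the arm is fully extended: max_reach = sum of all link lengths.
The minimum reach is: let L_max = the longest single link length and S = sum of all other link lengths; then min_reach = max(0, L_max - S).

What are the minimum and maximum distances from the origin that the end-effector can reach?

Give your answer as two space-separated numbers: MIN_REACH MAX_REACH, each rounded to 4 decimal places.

Link lengths: [3.8, 6.4, 1.6, 7.3]
max_reach = 3.8 + 6.4 + 1.6 + 7.3 = 19.1
L_max = max([3.8, 6.4, 1.6, 7.3]) = 7.3
S (sum of others) = 19.1 - 7.3 = 11.8
min_reach = max(0, 7.3 - 11.8) = max(0, -4.5) = 0

Answer: 0.0000 19.1000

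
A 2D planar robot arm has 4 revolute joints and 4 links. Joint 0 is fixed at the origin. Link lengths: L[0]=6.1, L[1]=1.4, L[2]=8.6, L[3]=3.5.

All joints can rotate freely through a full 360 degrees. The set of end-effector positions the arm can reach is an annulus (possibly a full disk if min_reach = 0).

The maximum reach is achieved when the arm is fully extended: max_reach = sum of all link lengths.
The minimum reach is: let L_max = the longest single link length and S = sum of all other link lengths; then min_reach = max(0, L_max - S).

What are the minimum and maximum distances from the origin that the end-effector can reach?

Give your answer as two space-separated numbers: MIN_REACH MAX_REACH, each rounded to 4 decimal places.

Link lengths: [6.1, 1.4, 8.6, 3.5]
max_reach = 6.1 + 1.4 + 8.6 + 3.5 = 19.6
L_max = max([6.1, 1.4, 8.6, 3.5]) = 8.6
S (sum of others) = 19.6 - 8.6 = 11
min_reach = max(0, 8.6 - 11) = max(0, -2.4) = 0

Answer: 0.0000 19.6000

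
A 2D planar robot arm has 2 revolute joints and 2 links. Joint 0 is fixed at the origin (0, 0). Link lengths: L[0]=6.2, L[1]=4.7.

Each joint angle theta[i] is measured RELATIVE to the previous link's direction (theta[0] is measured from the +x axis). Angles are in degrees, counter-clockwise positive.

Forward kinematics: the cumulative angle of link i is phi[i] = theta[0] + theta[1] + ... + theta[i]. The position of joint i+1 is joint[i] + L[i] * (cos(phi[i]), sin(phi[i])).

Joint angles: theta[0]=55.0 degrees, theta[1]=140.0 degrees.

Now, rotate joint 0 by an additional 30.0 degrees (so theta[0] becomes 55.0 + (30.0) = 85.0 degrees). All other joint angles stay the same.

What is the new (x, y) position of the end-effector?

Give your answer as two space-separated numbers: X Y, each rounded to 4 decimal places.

joint[0] = (0.0000, 0.0000)  (base)
link 0: phi[0] = 85 = 85 deg
  cos(85 deg) = 0.0872, sin(85 deg) = 0.9962
  joint[1] = (0.0000, 0.0000) + 6.2 * (0.0872, 0.9962) = (0.0000 + 0.5404, 0.0000 + 6.1764) = (0.5404, 6.1764)
link 1: phi[1] = 85 + 140 = 225 deg
  cos(225 deg) = -0.7071, sin(225 deg) = -0.7071
  joint[2] = (0.5404, 6.1764) + 4.7 * (-0.7071, -0.7071) = (0.5404 + -3.3234, 6.1764 + -3.3234) = (-2.7830, 2.8530)
End effector: (-2.7830, 2.8530)

Answer: -2.7830 2.8530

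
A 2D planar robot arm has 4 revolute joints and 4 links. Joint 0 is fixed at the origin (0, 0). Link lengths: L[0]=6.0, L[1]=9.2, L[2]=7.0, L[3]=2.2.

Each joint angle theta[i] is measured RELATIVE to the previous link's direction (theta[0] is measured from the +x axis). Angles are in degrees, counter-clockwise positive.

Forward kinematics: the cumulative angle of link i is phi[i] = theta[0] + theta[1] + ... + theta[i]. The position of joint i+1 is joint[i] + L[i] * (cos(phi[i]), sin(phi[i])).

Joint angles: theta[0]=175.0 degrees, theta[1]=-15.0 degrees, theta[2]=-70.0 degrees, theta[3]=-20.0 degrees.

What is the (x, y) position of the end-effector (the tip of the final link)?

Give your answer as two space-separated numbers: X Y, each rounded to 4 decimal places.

Answer: -13.8699 12.7368

Derivation:
joint[0] = (0.0000, 0.0000)  (base)
link 0: phi[0] = 175 = 175 deg
  cos(175 deg) = -0.9962, sin(175 deg) = 0.0872
  joint[1] = (0.0000, 0.0000) + 6 * (-0.9962, 0.0872) = (0.0000 + -5.9772, 0.0000 + 0.5229) = (-5.9772, 0.5229)
link 1: phi[1] = 175 + -15 = 160 deg
  cos(160 deg) = -0.9397, sin(160 deg) = 0.3420
  joint[2] = (-5.9772, 0.5229) + 9.2 * (-0.9397, 0.3420) = (-5.9772 + -8.6452, 0.5229 + 3.1466) = (-14.6223, 3.6695)
link 2: phi[2] = 175 + -15 + -70 = 90 deg
  cos(90 deg) = 0.0000, sin(90 deg) = 1.0000
  joint[3] = (-14.6223, 3.6695) + 7 * (0.0000, 1.0000) = (-14.6223 + 0.0000, 3.6695 + 7.0000) = (-14.6223, 10.6695)
link 3: phi[3] = 175 + -15 + -70 + -20 = 70 deg
  cos(70 deg) = 0.3420, sin(70 deg) = 0.9397
  joint[4] = (-14.6223, 10.6695) + 2.2 * (0.3420, 0.9397) = (-14.6223 + 0.7524, 10.6695 + 2.0673) = (-13.8699, 12.7368)
End effector: (-13.8699, 12.7368)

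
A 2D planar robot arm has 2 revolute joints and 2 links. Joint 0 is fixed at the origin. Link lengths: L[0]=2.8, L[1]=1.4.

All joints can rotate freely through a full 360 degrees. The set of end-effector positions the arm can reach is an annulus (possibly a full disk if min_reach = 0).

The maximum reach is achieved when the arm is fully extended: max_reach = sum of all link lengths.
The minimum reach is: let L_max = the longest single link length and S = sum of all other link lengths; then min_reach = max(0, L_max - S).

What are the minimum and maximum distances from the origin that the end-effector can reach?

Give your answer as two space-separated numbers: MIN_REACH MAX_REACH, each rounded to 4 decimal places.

Answer: 1.4000 4.2000

Derivation:
Link lengths: [2.8, 1.4]
max_reach = 2.8 + 1.4 = 4.2
L_max = max([2.8, 1.4]) = 2.8
S (sum of others) = 4.2 - 2.8 = 1.4
min_reach = max(0, 2.8 - 1.4) = max(0, 1.4) = 1.4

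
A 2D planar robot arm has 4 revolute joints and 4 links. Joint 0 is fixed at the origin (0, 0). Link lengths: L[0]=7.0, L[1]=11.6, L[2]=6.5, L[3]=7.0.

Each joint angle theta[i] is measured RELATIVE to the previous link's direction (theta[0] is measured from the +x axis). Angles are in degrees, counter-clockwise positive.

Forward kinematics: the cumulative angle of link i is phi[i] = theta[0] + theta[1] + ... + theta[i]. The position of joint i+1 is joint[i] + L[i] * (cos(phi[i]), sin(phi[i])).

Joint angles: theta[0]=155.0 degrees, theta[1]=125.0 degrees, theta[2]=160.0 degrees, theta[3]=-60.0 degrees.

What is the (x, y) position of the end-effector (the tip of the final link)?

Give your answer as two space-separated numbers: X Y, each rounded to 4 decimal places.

Answer: 3.3767 0.3299

Derivation:
joint[0] = (0.0000, 0.0000)  (base)
link 0: phi[0] = 155 = 155 deg
  cos(155 deg) = -0.9063, sin(155 deg) = 0.4226
  joint[1] = (0.0000, 0.0000) + 7 * (-0.9063, 0.4226) = (0.0000 + -6.3442, 0.0000 + 2.9583) = (-6.3442, 2.9583)
link 1: phi[1] = 155 + 125 = 280 deg
  cos(280 deg) = 0.1736, sin(280 deg) = -0.9848
  joint[2] = (-6.3442, 2.9583) + 11.6 * (0.1736, -0.9848) = (-6.3442 + 2.0143, 2.9583 + -11.4238) = (-4.3298, -8.4654)
link 2: phi[2] = 155 + 125 + 160 = 440 deg
  cos(440 deg) = 0.1736, sin(440 deg) = 0.9848
  joint[3] = (-4.3298, -8.4654) + 6.5 * (0.1736, 0.9848) = (-4.3298 + 1.1287, -8.4654 + 6.4013) = (-3.2011, -2.0642)
link 3: phi[3] = 155 + 125 + 160 + -60 = 380 deg
  cos(380 deg) = 0.9397, sin(380 deg) = 0.3420
  joint[4] = (-3.2011, -2.0642) + 7 * (0.9397, 0.3420) = (-3.2011 + 6.5778, -2.0642 + 2.3941) = (3.3767, 0.3299)
End effector: (3.3767, 0.3299)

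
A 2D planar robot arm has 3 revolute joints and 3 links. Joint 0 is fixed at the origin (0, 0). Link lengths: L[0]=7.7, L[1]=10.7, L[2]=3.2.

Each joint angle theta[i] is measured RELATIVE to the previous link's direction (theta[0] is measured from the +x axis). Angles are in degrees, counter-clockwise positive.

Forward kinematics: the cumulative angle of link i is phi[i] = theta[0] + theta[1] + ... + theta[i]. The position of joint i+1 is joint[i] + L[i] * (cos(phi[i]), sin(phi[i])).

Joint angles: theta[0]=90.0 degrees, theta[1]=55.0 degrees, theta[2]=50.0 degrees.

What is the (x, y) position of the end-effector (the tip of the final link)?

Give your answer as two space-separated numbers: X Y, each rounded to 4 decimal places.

Answer: -11.8559 13.0090

Derivation:
joint[0] = (0.0000, 0.0000)  (base)
link 0: phi[0] = 90 = 90 deg
  cos(90 deg) = 0.0000, sin(90 deg) = 1.0000
  joint[1] = (0.0000, 0.0000) + 7.7 * (0.0000, 1.0000) = (0.0000 + 0.0000, 0.0000 + 7.7000) = (0.0000, 7.7000)
link 1: phi[1] = 90 + 55 = 145 deg
  cos(145 deg) = -0.8192, sin(145 deg) = 0.5736
  joint[2] = (0.0000, 7.7000) + 10.7 * (-0.8192, 0.5736) = (0.0000 + -8.7649, 7.7000 + 6.1373) = (-8.7649, 13.8373)
link 2: phi[2] = 90 + 55 + 50 = 195 deg
  cos(195 deg) = -0.9659, sin(195 deg) = -0.2588
  joint[3] = (-8.7649, 13.8373) + 3.2 * (-0.9659, -0.2588) = (-8.7649 + -3.0910, 13.8373 + -0.8282) = (-11.8559, 13.0090)
End effector: (-11.8559, 13.0090)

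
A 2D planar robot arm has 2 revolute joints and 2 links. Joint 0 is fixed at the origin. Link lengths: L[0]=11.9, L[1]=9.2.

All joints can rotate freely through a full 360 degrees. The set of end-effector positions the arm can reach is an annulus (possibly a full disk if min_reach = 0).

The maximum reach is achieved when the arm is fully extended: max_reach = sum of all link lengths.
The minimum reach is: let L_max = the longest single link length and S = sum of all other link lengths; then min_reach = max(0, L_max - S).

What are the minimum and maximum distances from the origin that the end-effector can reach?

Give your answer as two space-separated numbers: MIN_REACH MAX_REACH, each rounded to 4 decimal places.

Link lengths: [11.9, 9.2]
max_reach = 11.9 + 9.2 = 21.1
L_max = max([11.9, 9.2]) = 11.9
S (sum of others) = 21.1 - 11.9 = 9.2
min_reach = max(0, 11.9 - 9.2) = max(0, 2.7) = 2.7

Answer: 2.7000 21.1000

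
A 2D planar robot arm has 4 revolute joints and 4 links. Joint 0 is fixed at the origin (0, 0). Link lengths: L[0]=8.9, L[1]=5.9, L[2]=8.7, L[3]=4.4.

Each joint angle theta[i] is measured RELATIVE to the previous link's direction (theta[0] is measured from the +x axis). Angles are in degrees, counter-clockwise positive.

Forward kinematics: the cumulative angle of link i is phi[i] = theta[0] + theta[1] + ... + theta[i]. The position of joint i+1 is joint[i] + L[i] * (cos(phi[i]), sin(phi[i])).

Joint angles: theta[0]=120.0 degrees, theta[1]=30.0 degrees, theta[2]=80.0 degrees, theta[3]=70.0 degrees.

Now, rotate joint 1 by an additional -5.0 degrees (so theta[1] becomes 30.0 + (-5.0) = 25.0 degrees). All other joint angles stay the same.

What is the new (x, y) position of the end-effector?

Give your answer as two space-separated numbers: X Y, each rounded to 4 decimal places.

Answer: -13.5753 0.9521

Derivation:
joint[0] = (0.0000, 0.0000)  (base)
link 0: phi[0] = 120 = 120 deg
  cos(120 deg) = -0.5000, sin(120 deg) = 0.8660
  joint[1] = (0.0000, 0.0000) + 8.9 * (-0.5000, 0.8660) = (0.0000 + -4.4500, 0.0000 + 7.7076) = (-4.4500, 7.7076)
link 1: phi[1] = 120 + 25 = 145 deg
  cos(145 deg) = -0.8192, sin(145 deg) = 0.5736
  joint[2] = (-4.4500, 7.7076) + 5.9 * (-0.8192, 0.5736) = (-4.4500 + -4.8330, 7.7076 + 3.3841) = (-9.2830, 11.0917)
link 2: phi[2] = 120 + 25 + 80 = 225 deg
  cos(225 deg) = -0.7071, sin(225 deg) = -0.7071
  joint[3] = (-9.2830, 11.0917) + 8.7 * (-0.7071, -0.7071) = (-9.2830 + -6.1518, 11.0917 + -6.1518) = (-15.4348, 4.9399)
link 3: phi[3] = 120 + 25 + 80 + 70 = 295 deg
  cos(295 deg) = 0.4226, sin(295 deg) = -0.9063
  joint[4] = (-15.4348, 4.9399) + 4.4 * (0.4226, -0.9063) = (-15.4348 + 1.8595, 4.9399 + -3.9878) = (-13.5753, 0.9521)
End effector: (-13.5753, 0.9521)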